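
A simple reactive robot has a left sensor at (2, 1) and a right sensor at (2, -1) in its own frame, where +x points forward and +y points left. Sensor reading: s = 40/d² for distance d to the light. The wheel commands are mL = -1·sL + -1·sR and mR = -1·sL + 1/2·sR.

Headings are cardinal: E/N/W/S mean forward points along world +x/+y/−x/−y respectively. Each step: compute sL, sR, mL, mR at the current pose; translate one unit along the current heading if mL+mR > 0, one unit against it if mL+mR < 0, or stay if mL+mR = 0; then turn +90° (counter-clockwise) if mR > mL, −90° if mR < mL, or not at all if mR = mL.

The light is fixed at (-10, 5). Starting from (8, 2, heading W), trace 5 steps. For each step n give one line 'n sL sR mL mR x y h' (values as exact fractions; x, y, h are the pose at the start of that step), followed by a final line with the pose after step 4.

0 5/34 2/13 -133/442 -31/442 8 2 W
1 8/85 40/349 -6192/29665 -1092/29665 9 2 S
2 20/221 4/45 -1784/9945 -458/9945 9 3 E
3 40/289 40/361 -26000/104329 -8660/104329 8 3 N
4 5/34 2/13 -133/442 -31/442 8 2 W
final 9 2 S

n=0: pose=(8,2,W); sL=5/34, sR=2/13; mL=-133/442, mR=-31/442; mL+mR=-82/221 → advance -1; mR−mL=3/13 → turn +1·90°
n=1: pose=(9,2,S); sL=8/85, sR=40/349; mL=-6192/29665, mR=-1092/29665; mL+mR=-7284/29665 → advance -1; mR−mL=60/349 → turn +1·90°
n=2: pose=(9,3,E); sL=20/221, sR=4/45; mL=-1784/9945, mR=-458/9945; mL+mR=-2242/9945 → advance -1; mR−mL=2/15 → turn +1·90°
n=3: pose=(8,3,N); sL=40/289, sR=40/361; mL=-26000/104329, mR=-8660/104329; mL+mR=-34660/104329 → advance -1; mR−mL=60/361 → turn +1·90°
n=4: pose=(8,2,W); sL=5/34, sR=2/13; mL=-133/442, mR=-31/442; mL+mR=-82/221 → advance -1; mR−mL=3/13 → turn +1·90°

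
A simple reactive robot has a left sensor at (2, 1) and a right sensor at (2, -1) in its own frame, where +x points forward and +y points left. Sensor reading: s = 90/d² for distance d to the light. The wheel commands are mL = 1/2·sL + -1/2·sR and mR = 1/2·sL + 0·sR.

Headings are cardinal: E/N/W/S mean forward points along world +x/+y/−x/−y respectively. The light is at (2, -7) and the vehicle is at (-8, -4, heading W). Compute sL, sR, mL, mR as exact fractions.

45/74 9/16 27/1184 45/148

left sensor world pos  = (-10, -5); dL² = 148
right sensor world pos = (-10, -3); dR² = 160
sL = 90/148 = 45/74
sR = 90/160 = 9/16
mL = 1/2·sL + -1/2·sR = 27/1184
mR = 1/2·sL + 0·sR = 45/148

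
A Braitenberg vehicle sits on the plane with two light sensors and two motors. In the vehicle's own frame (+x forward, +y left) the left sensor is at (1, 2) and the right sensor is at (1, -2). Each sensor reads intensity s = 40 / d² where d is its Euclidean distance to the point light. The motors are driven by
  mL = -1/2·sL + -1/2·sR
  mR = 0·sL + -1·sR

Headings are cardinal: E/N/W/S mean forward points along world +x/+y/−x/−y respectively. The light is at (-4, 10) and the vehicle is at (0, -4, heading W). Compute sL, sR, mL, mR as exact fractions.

8/53 40/153 -1672/8109 -40/153

left sensor world pos  = (-1, -6); dL² = 265
right sensor world pos = (-1, -2); dR² = 153
sL = 40/265 = 8/53
sR = 40/153 = 40/153
mL = -1/2·sL + -1/2·sR = -1672/8109
mR = 0·sL + -1·sR = -40/153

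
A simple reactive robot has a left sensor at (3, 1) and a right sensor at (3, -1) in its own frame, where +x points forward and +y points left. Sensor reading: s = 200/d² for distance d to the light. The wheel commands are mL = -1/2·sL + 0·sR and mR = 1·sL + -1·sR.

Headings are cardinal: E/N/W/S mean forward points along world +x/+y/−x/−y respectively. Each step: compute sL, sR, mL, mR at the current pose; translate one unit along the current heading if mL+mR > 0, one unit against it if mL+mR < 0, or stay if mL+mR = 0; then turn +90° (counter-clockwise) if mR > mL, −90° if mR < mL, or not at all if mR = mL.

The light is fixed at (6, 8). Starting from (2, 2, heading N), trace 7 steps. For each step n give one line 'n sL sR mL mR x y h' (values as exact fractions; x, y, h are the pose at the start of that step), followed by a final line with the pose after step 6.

0 100/17 100/9 -50/17 -800/153 2 2 N
1 200/37 40/13 -100/37 1120/481 2 1 E
2 50/13 25/4 -25/13 -125/52 1 1 N
3 200/53 40/17 -100/53 1280/901 1 0 E
4 100/37 4 -50/37 -48/37 0 0 N
5 200/181 40/29 -100/181 -1440/5249 0 -1 W
6 5/4 10/9 -5/8 5/36 1 -1 S
final 1 0 E

n=0: pose=(2,2,N); sL=100/17, sR=100/9; mL=-50/17, mR=-800/153; mL+mR=-1250/153 → advance -1; mR−mL=-350/153 → turn -1·90°
n=1: pose=(2,1,E); sL=200/37, sR=40/13; mL=-100/37, mR=1120/481; mL+mR=-180/481 → advance -1; mR−mL=2420/481 → turn +1·90°
n=2: pose=(1,1,N); sL=50/13, sR=25/4; mL=-25/13, mR=-125/52; mL+mR=-225/52 → advance -1; mR−mL=-25/52 → turn -1·90°
n=3: pose=(1,0,E); sL=200/53, sR=40/17; mL=-100/53, mR=1280/901; mL+mR=-420/901 → advance -1; mR−mL=2980/901 → turn +1·90°
n=4: pose=(0,0,N); sL=100/37, sR=4; mL=-50/37, mR=-48/37; mL+mR=-98/37 → advance -1; mR−mL=2/37 → turn +1·90°
n=5: pose=(0,-1,W); sL=200/181, sR=40/29; mL=-100/181, mR=-1440/5249; mL+mR=-4340/5249 → advance -1; mR−mL=1460/5249 → turn +1·90°
n=6: pose=(1,-1,S); sL=5/4, sR=10/9; mL=-5/8, mR=5/36; mL+mR=-35/72 → advance -1; mR−mL=55/72 → turn +1·90°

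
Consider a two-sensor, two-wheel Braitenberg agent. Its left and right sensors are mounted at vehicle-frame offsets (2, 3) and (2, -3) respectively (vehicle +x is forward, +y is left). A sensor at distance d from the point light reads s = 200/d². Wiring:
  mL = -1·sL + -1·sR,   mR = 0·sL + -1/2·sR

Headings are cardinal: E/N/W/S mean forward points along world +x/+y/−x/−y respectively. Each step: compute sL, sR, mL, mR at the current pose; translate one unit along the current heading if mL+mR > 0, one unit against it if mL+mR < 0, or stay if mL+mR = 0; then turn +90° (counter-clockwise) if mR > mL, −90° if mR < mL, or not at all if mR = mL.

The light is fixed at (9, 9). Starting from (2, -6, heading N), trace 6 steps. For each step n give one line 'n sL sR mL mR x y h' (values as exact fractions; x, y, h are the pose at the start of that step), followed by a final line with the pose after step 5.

n=0: pose=(2,-6,N); sL=200/269, sR=40/37; mL=-18160/9953, mR=-20/37; mL+mR=-23540/9953 → advance -1; mR−mL=12780/9953 → turn +1·90°
n=1: pose=(2,-7,W); sL=100/221, sR=4/5; mL=-1384/1105, mR=-2/5; mL+mR=-1826/1105 → advance -1; mR−mL=942/1105 → turn +1·90°
n=2: pose=(3,-7,S); sL=200/333, sR=40/81; mL=-3280/2997, mR=-20/81; mL+mR=-1340/999 → advance -1; mR−mL=2540/2997 → turn +1·90°
n=3: pose=(3,-6,E); sL=5/4, sR=10/17; mL=-125/68, mR=-5/17; mL+mR=-145/68 → advance -1; mR−mL=105/68 → turn +1·90°
n=4: pose=(2,-6,N); sL=200/269, sR=40/37; mL=-18160/9953, mR=-20/37; mL+mR=-23540/9953 → advance -1; mR−mL=12780/9953 → turn +1·90°
n=5: pose=(2,-7,W); sL=100/221, sR=4/5; mL=-1384/1105, mR=-2/5; mL+mR=-1826/1105 → advance -1; mR−mL=942/1105 → turn +1·90°

0 200/269 40/37 -18160/9953 -20/37 2 -6 N
1 100/221 4/5 -1384/1105 -2/5 2 -7 W
2 200/333 40/81 -3280/2997 -20/81 3 -7 S
3 5/4 10/17 -125/68 -5/17 3 -6 E
4 200/269 40/37 -18160/9953 -20/37 2 -6 N
5 100/221 4/5 -1384/1105 -2/5 2 -7 W
final 3 -7 S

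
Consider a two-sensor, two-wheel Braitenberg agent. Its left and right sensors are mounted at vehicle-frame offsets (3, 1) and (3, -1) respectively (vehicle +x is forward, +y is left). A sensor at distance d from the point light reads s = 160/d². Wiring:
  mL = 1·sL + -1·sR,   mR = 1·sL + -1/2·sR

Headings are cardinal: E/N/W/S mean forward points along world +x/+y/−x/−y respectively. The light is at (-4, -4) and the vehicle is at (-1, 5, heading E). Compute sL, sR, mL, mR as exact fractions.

left sensor world pos  = (2, 6); dL² = 136
right sensor world pos = (2, 4); dR² = 100
sL = 160/136 = 20/17
sR = 160/100 = 8/5
mL = 1·sL + -1·sR = -36/85
mR = 1·sL + -1/2·sR = 32/85

20/17 8/5 -36/85 32/85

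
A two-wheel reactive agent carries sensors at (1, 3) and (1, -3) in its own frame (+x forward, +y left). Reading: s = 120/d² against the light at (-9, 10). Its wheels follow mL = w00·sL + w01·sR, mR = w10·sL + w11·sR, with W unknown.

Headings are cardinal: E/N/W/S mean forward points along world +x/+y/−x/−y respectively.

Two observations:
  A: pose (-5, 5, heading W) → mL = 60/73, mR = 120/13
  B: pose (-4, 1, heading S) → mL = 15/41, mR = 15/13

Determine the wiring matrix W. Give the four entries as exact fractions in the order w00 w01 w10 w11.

1/2 0 0 1

obs A: pose=(-5,5,W) → sL=120/73, sR=120/13, mL=60/73, mR=120/13
obs B: pose=(-4,1,S) → sL=30/41, sR=15/13, mL=15/41, mR=15/13
sensor matrix S = [[120/73, 120/13], [30/41, 15/13]]; det S = -189000/38909
solve [mL_A; mL_B] = S·[w00; w01] and [mR_A; mR_B] = S·[w10; w11]:
  w00 = 1/2, w01 = 0, w10 = 0, w11 = 1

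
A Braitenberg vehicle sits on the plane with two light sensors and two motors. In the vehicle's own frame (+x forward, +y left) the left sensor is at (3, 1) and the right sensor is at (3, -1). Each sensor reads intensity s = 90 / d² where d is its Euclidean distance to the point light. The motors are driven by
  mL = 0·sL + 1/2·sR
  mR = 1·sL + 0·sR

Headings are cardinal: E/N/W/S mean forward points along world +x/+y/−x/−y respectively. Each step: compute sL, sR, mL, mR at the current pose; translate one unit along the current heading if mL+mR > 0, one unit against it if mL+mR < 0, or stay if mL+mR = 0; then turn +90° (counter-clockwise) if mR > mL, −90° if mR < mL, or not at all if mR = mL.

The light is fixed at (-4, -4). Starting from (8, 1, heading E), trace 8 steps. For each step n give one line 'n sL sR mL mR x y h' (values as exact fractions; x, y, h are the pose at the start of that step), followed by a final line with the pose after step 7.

0 10/29 90/241 45/241 10/29 8 1 E
1 45/104 9/26 9/52 45/104 9 1 N
2 18/25 90/149 45/149 18/25 9 2 W
3 45/89 9/13 9/26 45/89 8 2 S
4 10/29 90/241 45/241 10/29 8 1 E
5 45/104 9/26 9/52 45/104 9 1 N
6 18/25 90/149 45/149 18/25 9 2 W
7 45/89 9/13 9/26 45/89 8 2 S
final 8 1 E

n=0: pose=(8,1,E); sL=10/29, sR=90/241; mL=45/241, mR=10/29; mL+mR=3715/6989 → advance +1; mR−mL=1105/6989 → turn +1·90°
n=1: pose=(9,1,N); sL=45/104, sR=9/26; mL=9/52, mR=45/104; mL+mR=63/104 → advance +1; mR−mL=27/104 → turn +1·90°
n=2: pose=(9,2,W); sL=18/25, sR=90/149; mL=45/149, mR=18/25; mL+mR=3807/3725 → advance +1; mR−mL=1557/3725 → turn +1·90°
n=3: pose=(8,2,S); sL=45/89, sR=9/13; mL=9/26, mR=45/89; mL+mR=1971/2314 → advance +1; mR−mL=369/2314 → turn +1·90°
n=4: pose=(8,1,E); sL=10/29, sR=90/241; mL=45/241, mR=10/29; mL+mR=3715/6989 → advance +1; mR−mL=1105/6989 → turn +1·90°
n=5: pose=(9,1,N); sL=45/104, sR=9/26; mL=9/52, mR=45/104; mL+mR=63/104 → advance +1; mR−mL=27/104 → turn +1·90°
n=6: pose=(9,2,W); sL=18/25, sR=90/149; mL=45/149, mR=18/25; mL+mR=3807/3725 → advance +1; mR−mL=1557/3725 → turn +1·90°
n=7: pose=(8,2,S); sL=45/89, sR=9/13; mL=9/26, mR=45/89; mL+mR=1971/2314 → advance +1; mR−mL=369/2314 → turn +1·90°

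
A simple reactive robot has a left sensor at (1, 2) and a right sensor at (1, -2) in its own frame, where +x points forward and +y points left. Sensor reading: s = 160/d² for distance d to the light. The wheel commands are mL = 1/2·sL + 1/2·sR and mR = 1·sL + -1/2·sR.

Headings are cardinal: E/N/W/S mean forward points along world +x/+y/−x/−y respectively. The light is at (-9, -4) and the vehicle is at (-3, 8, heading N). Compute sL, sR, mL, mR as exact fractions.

left sensor world pos  = (-5, 9); dL² = 185
right sensor world pos = (-1, 9); dR² = 233
sL = 160/185 = 32/37
sR = 160/233 = 160/233
mL = 1/2·sL + 1/2·sR = 6688/8621
mR = 1·sL + -1/2·sR = 4496/8621

32/37 160/233 6688/8621 4496/8621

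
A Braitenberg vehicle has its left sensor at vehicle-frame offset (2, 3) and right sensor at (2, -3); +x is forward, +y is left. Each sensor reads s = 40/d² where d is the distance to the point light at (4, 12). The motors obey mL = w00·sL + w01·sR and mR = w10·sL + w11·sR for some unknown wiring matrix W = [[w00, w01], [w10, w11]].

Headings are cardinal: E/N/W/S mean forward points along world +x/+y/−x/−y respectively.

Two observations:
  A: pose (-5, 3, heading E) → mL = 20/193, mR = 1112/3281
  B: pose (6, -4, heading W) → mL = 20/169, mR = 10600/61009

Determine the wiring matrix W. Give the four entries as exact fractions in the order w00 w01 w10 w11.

0 1/2 1/2 1/2

obs A: pose=(-5,3,E) → sL=8/17, sR=40/193, mL=20/193, mR=1112/3281
obs B: pose=(6,-4,W) → sL=40/361, sR=40/169, mL=20/169, mR=10600/61009
sensor matrix S = [[8/17, 40/193], [40/361, 40/169]]; det S = 17698560/200170529
solve [mL_A; mL_B] = S·[w00; w01] and [mR_A; mR_B] = S·[w10; w11]:
  w00 = 0, w01 = 1/2, w10 = 1/2, w11 = 1/2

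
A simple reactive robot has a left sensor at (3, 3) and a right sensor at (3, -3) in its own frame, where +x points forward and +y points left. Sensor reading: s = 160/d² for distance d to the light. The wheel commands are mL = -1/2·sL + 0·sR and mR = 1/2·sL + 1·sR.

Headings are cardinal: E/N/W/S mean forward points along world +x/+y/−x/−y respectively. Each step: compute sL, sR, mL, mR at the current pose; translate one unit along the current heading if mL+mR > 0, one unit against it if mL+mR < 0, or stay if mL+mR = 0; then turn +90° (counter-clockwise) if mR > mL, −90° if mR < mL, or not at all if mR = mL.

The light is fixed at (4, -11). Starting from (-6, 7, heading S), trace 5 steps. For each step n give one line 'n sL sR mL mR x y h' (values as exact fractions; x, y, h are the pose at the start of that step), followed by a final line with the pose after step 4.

0 80/137 80/197 -40/137 18840/26989 -6 7 S
1 160/449 32/49 -80/449 18288/22001 -6 6 E
2 5/17 40/109 -5/34 1905/3706 -5 6 N
3 160/369 32/117 -80/369 784/1599 -5 7 W
4 80/137 80/197 -40/137 18840/26989 -6 7 S
final -6 6 E

n=0: pose=(-6,7,S); sL=80/137, sR=80/197; mL=-40/137, mR=18840/26989; mL+mR=80/197 → advance +1; mR−mL=26720/26989 → turn +1·90°
n=1: pose=(-6,6,E); sL=160/449, sR=32/49; mL=-80/449, mR=18288/22001; mL+mR=32/49 → advance +1; mR−mL=22208/22001 → turn +1·90°
n=2: pose=(-5,6,N); sL=5/17, sR=40/109; mL=-5/34, mR=1905/3706; mL+mR=40/109 → advance +1; mR−mL=1225/1853 → turn +1·90°
n=3: pose=(-5,7,W); sL=160/369, sR=32/117; mL=-80/369, mR=784/1599; mL+mR=32/117 → advance +1; mR−mL=3392/4797 → turn +1·90°
n=4: pose=(-6,7,S); sL=80/137, sR=80/197; mL=-40/137, mR=18840/26989; mL+mR=80/197 → advance +1; mR−mL=26720/26989 → turn +1·90°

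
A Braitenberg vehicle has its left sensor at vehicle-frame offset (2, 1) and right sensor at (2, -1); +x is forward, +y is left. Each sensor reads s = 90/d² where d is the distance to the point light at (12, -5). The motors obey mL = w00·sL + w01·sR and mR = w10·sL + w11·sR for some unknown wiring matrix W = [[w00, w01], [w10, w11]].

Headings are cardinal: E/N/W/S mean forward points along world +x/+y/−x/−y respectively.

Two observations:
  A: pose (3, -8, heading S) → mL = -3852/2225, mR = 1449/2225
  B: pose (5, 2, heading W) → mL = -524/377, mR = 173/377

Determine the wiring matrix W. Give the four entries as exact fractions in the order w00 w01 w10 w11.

-1 -1 1 -1/2

obs A: pose=(3,-8,S) → sL=90/89, sR=18/25, mL=-3852/2225, mR=1449/2225
obs B: pose=(5,2,W) → sL=10/13, sR=18/29, mL=-524/377, mR=173/377
sensor matrix S = [[90/89, 18/25], [10/13, 18/29]]; det S = 12384/167765
solve [mL_A; mL_B] = S·[w00; w01] and [mR_A; mR_B] = S·[w10; w11]:
  w00 = -1, w01 = -1, w10 = 1, w11 = -1/2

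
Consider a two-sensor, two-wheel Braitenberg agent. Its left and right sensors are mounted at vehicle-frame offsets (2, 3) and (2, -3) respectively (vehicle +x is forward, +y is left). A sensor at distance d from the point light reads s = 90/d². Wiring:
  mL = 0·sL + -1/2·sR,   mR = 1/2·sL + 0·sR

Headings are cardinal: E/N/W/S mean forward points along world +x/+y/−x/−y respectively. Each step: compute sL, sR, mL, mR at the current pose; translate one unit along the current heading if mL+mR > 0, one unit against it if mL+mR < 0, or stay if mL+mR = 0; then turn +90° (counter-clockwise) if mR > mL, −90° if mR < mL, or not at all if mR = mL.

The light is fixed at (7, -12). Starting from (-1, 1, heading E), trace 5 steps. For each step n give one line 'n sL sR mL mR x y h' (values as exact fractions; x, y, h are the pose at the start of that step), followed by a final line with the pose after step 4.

n=0: pose=(-1,1,E); sL=45/146, sR=45/68; mL=-45/136, mR=45/292; mL+mR=-1755/9928 → advance -1; mR−mL=4815/9928 → turn +1·90°
n=1: pose=(-2,1,N); sL=10/41, sR=10/29; mL=-5/29, mR=5/41; mL+mR=-60/1189 → advance -1; mR−mL=350/1189 → turn +1·90°
n=2: pose=(-2,0,W); sL=45/101, sR=45/173; mL=-45/346, mR=45/202; mL+mR=1620/17473 → advance +1; mR−mL=6165/17473 → turn +1·90°
n=3: pose=(-3,0,S); sL=90/149, sR=90/269; mL=-45/269, mR=45/149; mL+mR=5400/40081 → advance +1; mR−mL=18810/40081 → turn +1·90°
n=4: pose=(-3,-1,E); sL=9/26, sR=45/64; mL=-45/128, mR=9/52; mL+mR=-297/1664 → advance -1; mR−mL=873/1664 → turn +1·90°

0 45/146 45/68 -45/136 45/292 -1 1 E
1 10/41 10/29 -5/29 5/41 -2 1 N
2 45/101 45/173 -45/346 45/202 -2 0 W
3 90/149 90/269 -45/269 45/149 -3 0 S
4 9/26 45/64 -45/128 9/52 -3 -1 E
final -4 -1 N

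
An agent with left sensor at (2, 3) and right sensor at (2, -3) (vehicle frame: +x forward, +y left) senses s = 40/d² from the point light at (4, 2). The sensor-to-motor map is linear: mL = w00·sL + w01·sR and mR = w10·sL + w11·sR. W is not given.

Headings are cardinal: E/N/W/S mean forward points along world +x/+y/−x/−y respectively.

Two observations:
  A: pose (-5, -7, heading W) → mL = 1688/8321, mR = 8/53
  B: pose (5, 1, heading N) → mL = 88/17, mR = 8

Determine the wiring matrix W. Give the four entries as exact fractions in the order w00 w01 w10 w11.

obs A: pose=(-5,-7,W) → sL=8/53, sR=40/157, mL=1688/8321, mR=8/53
obs B: pose=(5,1,N) → sL=8, sR=40/17, mL=88/17, mR=8
sensor matrix S = [[8/53, 40/157], [8, 40/17]]; det S = -238080/141457
solve [mL_A; mL_B] = S·[w00; w01] and [mR_A; mR_B] = S·[w10; w11]:
  w00 = 1/2, w01 = 1/2, w10 = 1, w11 = 0

1/2 1/2 1 0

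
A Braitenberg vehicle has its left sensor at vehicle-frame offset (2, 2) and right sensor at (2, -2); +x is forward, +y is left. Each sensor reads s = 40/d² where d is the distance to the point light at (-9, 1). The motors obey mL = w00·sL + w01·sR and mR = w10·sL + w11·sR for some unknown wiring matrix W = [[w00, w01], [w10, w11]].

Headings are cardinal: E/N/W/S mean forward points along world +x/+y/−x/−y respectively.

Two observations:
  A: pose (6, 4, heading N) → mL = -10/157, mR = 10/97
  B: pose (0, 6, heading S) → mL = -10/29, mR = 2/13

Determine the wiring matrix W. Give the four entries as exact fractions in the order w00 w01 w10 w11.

obs A: pose=(6,4,N) → sL=20/97, sR=20/157, mL=-10/157, mR=10/97
obs B: pose=(0,6,S) → sL=4/13, sR=20/29, mL=-10/29, mR=2/13
sensor matrix S = [[20/97, 20/157], [4/13, 20/29]]; det S = 591360/5741333
solve [mL_A; mL_B] = S·[w00; w01] and [mR_A; mR_B] = S·[w10; w11]:
  w00 = 0, w01 = -1/2, w10 = 1/2, w11 = 0

0 -1/2 1/2 0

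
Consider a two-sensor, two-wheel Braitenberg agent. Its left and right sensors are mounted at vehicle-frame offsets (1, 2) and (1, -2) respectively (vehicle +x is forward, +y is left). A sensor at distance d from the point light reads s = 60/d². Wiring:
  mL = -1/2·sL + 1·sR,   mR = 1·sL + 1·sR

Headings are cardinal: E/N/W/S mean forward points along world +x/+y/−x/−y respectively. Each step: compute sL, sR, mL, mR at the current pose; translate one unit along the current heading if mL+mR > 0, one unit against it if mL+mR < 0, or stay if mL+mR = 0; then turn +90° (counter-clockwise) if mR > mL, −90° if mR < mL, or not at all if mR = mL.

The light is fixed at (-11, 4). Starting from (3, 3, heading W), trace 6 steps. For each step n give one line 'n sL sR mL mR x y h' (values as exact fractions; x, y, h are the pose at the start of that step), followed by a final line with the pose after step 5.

n=0: pose=(3,3,W); sL=30/89, sR=6/17; mL=279/1513, mR=1044/1513; mL+mR=1323/1513 → advance +1; mR−mL=45/89 → turn +1·90°
n=1: pose=(2,3,S); sL=60/229, sR=12/25; mL=1998/5725, mR=4248/5725; mL+mR=6246/5725 → advance +1; mR−mL=90/229 → turn +1·90°
n=2: pose=(2,2,E); sL=15/49, sR=15/53; mL=675/5194, mR=1530/2597; mL+mR=3735/5194 → advance +1; mR−mL=45/98 → turn +1·90°
n=3: pose=(3,2,N); sL=12/29, sR=60/257; mL=198/7453, mR=4824/7453; mL+mR=5022/7453 → advance +1; mR−mL=18/29 → turn +1·90°
n=4: pose=(3,3,W); sL=30/89, sR=6/17; mL=279/1513, mR=1044/1513; mL+mR=1323/1513 → advance +1; mR−mL=45/89 → turn +1·90°
n=5: pose=(2,3,S); sL=60/229, sR=12/25; mL=1998/5725, mR=4248/5725; mL+mR=6246/5725 → advance +1; mR−mL=90/229 → turn +1·90°

0 30/89 6/17 279/1513 1044/1513 3 3 W
1 60/229 12/25 1998/5725 4248/5725 2 3 S
2 15/49 15/53 675/5194 1530/2597 2 2 E
3 12/29 60/257 198/7453 4824/7453 3 2 N
4 30/89 6/17 279/1513 1044/1513 3 3 W
5 60/229 12/25 1998/5725 4248/5725 2 3 S
final 2 2 E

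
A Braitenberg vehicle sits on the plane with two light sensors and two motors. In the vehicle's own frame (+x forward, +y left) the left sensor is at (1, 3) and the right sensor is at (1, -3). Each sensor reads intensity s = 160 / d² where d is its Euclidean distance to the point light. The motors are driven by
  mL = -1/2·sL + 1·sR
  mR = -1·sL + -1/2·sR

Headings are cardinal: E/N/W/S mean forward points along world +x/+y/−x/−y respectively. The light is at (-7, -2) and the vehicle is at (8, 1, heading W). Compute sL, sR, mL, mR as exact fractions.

40/49 20/29 400/1421 -1650/1421

left sensor world pos  = (7, -2); dL² = 196
right sensor world pos = (7, 4); dR² = 232
sL = 160/196 = 40/49
sR = 160/232 = 20/29
mL = -1/2·sL + 1·sR = 400/1421
mR = -1·sL + -1/2·sR = -1650/1421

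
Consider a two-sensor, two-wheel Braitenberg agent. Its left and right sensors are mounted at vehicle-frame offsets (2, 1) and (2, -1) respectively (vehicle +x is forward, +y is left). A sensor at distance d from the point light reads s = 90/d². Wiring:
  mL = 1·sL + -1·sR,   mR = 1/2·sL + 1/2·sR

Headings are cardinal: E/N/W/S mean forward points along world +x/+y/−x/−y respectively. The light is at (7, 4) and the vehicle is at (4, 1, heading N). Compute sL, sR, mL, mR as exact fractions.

left sensor world pos  = (3, 3); dL² = 17
right sensor world pos = (5, 3); dR² = 5
sL = 90/17 = 90/17
sR = 90/5 = 18
mL = 1·sL + -1·sR = -216/17
mR = 1/2·sL + 1/2·sR = 198/17

90/17 18 -216/17 198/17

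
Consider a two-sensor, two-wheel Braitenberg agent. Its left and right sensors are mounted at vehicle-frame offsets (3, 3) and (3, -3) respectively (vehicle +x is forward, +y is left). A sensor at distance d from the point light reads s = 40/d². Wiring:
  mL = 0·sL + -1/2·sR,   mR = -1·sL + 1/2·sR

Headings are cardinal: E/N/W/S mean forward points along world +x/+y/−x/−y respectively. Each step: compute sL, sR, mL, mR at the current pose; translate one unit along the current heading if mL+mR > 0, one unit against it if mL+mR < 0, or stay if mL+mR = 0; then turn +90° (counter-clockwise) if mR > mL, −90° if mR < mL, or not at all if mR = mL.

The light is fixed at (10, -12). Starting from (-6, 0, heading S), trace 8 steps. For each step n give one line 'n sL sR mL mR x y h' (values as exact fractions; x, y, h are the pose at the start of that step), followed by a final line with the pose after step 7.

0 4/25 20/221 -10/221 -634/5525 -6 0 S
1 40/461 40/617 -20/617 -15460/284437 -6 1 W
2 2/29 1/10 -1/20 -11/580 -5 1 N
3 8/81 40/549 -20/549 -308/4941 -5 0 W
4 20/257 20/173 -10/173 -890/44461 -4 0 N
5 40/353 8/97 -4/97 -2468/34241 -4 -1 W
6 10/113 5/37 -5/74 -175/8362 -3 -1 N
7 8/61 8/85 -4/85 -436/5185 -3 -2 W
final -2 -2 N

n=0: pose=(-6,0,S); sL=4/25, sR=20/221; mL=-10/221, mR=-634/5525; mL+mR=-4/25 → advance -1; mR−mL=-384/5525 → turn -1·90°
n=1: pose=(-6,1,W); sL=40/461, sR=40/617; mL=-20/617, mR=-15460/284437; mL+mR=-40/461 → advance -1; mR−mL=-6240/284437 → turn -1·90°
n=2: pose=(-5,1,N); sL=2/29, sR=1/10; mL=-1/20, mR=-11/580; mL+mR=-2/29 → advance -1; mR−mL=9/290 → turn +1·90°
n=3: pose=(-5,0,W); sL=8/81, sR=40/549; mL=-20/549, mR=-308/4941; mL+mR=-8/81 → advance -1; mR−mL=-128/4941 → turn -1·90°
n=4: pose=(-4,0,N); sL=20/257, sR=20/173; mL=-10/173, mR=-890/44461; mL+mR=-20/257 → advance -1; mR−mL=1680/44461 → turn +1·90°
n=5: pose=(-4,-1,W); sL=40/353, sR=8/97; mL=-4/97, mR=-2468/34241; mL+mR=-40/353 → advance -1; mR−mL=-1056/34241 → turn -1·90°
n=6: pose=(-3,-1,N); sL=10/113, sR=5/37; mL=-5/74, mR=-175/8362; mL+mR=-10/113 → advance -1; mR−mL=195/4181 → turn +1·90°
n=7: pose=(-3,-2,W); sL=8/61, sR=8/85; mL=-4/85, mR=-436/5185; mL+mR=-8/61 → advance -1; mR−mL=-192/5185 → turn -1·90°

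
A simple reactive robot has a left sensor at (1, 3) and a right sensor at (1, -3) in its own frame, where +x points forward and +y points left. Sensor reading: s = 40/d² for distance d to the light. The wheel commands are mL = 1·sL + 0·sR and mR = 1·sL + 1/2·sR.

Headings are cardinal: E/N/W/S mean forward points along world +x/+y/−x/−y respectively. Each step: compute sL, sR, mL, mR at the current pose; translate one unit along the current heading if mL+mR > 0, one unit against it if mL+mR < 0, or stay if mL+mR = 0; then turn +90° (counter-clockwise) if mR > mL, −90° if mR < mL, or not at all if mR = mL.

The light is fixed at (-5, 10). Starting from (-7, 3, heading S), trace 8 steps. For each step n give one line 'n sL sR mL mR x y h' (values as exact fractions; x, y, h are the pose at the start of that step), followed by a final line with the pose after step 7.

n=0: pose=(-7,3,S); sL=8/13, sR=40/89; mL=8/13, mR=972/1157; mL+mR=1684/1157 → advance +1; mR−mL=20/89 → turn +1·90°
n=1: pose=(-7,2,E); sL=20/13, sR=20/61; mL=20/13, mR=1350/793; mL+mR=2570/793 → advance +1; mR−mL=10/61 → turn +1·90°
n=2: pose=(-6,2,N); sL=8/13, sR=40/53; mL=8/13, mR=684/689; mL+mR=1108/689 → advance +1; mR−mL=20/53 → turn +1·90°
n=3: pose=(-6,3,W); sL=5/13, sR=2; mL=5/13, mR=18/13; mL+mR=23/13 → advance +1; mR−mL=1 → turn +1·90°
n=4: pose=(-7,3,S); sL=8/13, sR=40/89; mL=8/13, mR=972/1157; mL+mR=1684/1157 → advance +1; mR−mL=20/89 → turn +1·90°
n=5: pose=(-7,2,E); sL=20/13, sR=20/61; mL=20/13, mR=1350/793; mL+mR=2570/793 → advance +1; mR−mL=10/61 → turn +1·90°
n=6: pose=(-6,2,N); sL=8/13, sR=40/53; mL=8/13, mR=684/689; mL+mR=1108/689 → advance +1; mR−mL=20/53 → turn +1·90°
n=7: pose=(-6,3,W); sL=5/13, sR=2; mL=5/13, mR=18/13; mL+mR=23/13 → advance +1; mR−mL=1 → turn +1·90°

0 8/13 40/89 8/13 972/1157 -7 3 S
1 20/13 20/61 20/13 1350/793 -7 2 E
2 8/13 40/53 8/13 684/689 -6 2 N
3 5/13 2 5/13 18/13 -6 3 W
4 8/13 40/89 8/13 972/1157 -7 3 S
5 20/13 20/61 20/13 1350/793 -7 2 E
6 8/13 40/53 8/13 684/689 -6 2 N
7 5/13 2 5/13 18/13 -6 3 W
final -7 3 S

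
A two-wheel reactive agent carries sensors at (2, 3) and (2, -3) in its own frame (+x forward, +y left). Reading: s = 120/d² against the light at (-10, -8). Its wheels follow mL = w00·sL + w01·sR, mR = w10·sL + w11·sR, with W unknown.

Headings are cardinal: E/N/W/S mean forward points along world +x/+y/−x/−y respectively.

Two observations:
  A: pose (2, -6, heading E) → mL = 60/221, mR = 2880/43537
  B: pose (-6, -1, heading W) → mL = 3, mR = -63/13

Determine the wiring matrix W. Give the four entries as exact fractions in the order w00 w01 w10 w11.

obs A: pose=(2,-6,E) → sL=120/221, sR=120/197, mL=60/221, mR=2880/43537
obs B: pose=(-6,-1,W) → sL=6, sR=15/13, mL=3, mR=-63/13
sensor matrix S = [[120/221, 120/197], [6, 15/13]]; det S = -1713960/565981
solve [mL_A; mL_B] = S·[w00; w01] and [mR_A; mR_B] = S·[w10; w11]:
  w00 = 1/2, w01 = 0, w10 = -1, w11 = 1

1/2 0 -1 1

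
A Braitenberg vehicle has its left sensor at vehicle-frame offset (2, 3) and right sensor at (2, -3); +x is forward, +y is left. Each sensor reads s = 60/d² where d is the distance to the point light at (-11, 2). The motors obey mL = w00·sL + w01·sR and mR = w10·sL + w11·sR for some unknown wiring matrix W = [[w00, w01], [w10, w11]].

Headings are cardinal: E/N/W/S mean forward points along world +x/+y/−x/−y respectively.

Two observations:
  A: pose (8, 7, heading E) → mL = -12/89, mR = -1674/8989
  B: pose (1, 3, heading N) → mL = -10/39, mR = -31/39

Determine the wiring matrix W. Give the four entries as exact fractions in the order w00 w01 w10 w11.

0 -1 -1 -1/2

obs A: pose=(8,7,E) → sL=12/101, sR=12/89, mL=-12/89, mR=-1674/8989
obs B: pose=(1,3,N) → sL=2/3, sR=10/39, mL=-10/39, mR=-31/39
sensor matrix S = [[12/101, 12/89], [2/3, 10/39]]; det S = -6944/116857
solve [mL_A; mL_B] = S·[w00; w01] and [mR_A; mR_B] = S·[w10; w11]:
  w00 = 0, w01 = -1, w10 = -1, w11 = -1/2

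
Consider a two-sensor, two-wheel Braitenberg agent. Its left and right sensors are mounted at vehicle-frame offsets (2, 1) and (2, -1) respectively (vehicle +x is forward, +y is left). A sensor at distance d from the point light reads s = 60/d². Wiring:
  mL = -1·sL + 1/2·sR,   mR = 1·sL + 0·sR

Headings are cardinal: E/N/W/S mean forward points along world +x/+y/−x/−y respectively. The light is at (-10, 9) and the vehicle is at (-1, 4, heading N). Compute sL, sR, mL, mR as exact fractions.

60/73 60/109 -4350/7957 60/73

left sensor world pos  = (-2, 6); dL² = 73
right sensor world pos = (0, 6); dR² = 109
sL = 60/73 = 60/73
sR = 60/109 = 60/109
mL = -1·sL + 1/2·sR = -4350/7957
mR = 1·sL + 0·sR = 60/73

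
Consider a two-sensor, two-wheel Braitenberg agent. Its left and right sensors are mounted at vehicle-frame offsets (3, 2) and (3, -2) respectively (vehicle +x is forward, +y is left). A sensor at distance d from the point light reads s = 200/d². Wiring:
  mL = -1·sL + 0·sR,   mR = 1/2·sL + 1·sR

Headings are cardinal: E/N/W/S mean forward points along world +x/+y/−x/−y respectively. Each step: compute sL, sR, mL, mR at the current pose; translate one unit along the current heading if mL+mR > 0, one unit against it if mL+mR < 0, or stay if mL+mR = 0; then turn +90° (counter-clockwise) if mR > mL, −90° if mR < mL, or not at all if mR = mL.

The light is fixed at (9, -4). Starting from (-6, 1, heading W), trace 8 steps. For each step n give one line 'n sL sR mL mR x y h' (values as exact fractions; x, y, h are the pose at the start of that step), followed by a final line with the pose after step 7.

0 200/333 200/373 -200/333 103900/124209 -6 1 W
1 1 25/41 -1 91/82 -7 1 S
2 40/41 200/173 -40/41 11660/7093 -7 0 E
3 100/169 100/109 -100/169 22350/18421 -6 0 N
4 200/333 200/373 -200/333 103900/124209 -6 1 W
5 1 25/41 -1 91/82 -7 1 S
6 40/41 200/173 -40/41 11660/7093 -7 0 E
7 100/169 100/109 -100/169 22350/18421 -6 0 N
final -6 1 W

n=0: pose=(-6,1,W); sL=200/333, sR=200/373; mL=-200/333, mR=103900/124209; mL+mR=29300/124209 → advance +1; mR−mL=59500/41403 → turn +1·90°
n=1: pose=(-7,1,S); sL=1, sR=25/41; mL=-1, mR=91/82; mL+mR=9/82 → advance +1; mR−mL=173/82 → turn +1·90°
n=2: pose=(-7,0,E); sL=40/41, sR=200/173; mL=-40/41, mR=11660/7093; mL+mR=4740/7093 → advance +1; mR−mL=18580/7093 → turn +1·90°
n=3: pose=(-6,0,N); sL=100/169, sR=100/109; mL=-100/169, mR=22350/18421; mL+mR=11450/18421 → advance +1; mR−mL=33250/18421 → turn +1·90°
n=4: pose=(-6,1,W); sL=200/333, sR=200/373; mL=-200/333, mR=103900/124209; mL+mR=29300/124209 → advance +1; mR−mL=59500/41403 → turn +1·90°
n=5: pose=(-7,1,S); sL=1, sR=25/41; mL=-1, mR=91/82; mL+mR=9/82 → advance +1; mR−mL=173/82 → turn +1·90°
n=6: pose=(-7,0,E); sL=40/41, sR=200/173; mL=-40/41, mR=11660/7093; mL+mR=4740/7093 → advance +1; mR−mL=18580/7093 → turn +1·90°
n=7: pose=(-6,0,N); sL=100/169, sR=100/109; mL=-100/169, mR=22350/18421; mL+mR=11450/18421 → advance +1; mR−mL=33250/18421 → turn +1·90°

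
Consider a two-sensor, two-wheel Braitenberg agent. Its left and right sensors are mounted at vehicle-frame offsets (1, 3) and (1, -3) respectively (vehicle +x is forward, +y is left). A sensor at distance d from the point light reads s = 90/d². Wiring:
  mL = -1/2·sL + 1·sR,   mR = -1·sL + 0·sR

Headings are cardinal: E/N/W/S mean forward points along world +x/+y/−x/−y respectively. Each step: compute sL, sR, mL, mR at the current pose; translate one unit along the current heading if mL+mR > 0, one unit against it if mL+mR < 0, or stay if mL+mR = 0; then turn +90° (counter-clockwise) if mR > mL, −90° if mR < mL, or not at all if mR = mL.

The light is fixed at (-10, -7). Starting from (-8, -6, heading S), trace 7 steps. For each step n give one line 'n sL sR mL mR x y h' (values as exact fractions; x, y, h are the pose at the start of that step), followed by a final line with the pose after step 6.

0 18/5 90 441/5 -18/5 -8 -6 S
1 9 9 9/2 -9 -8 -7 W
2 90 90/37 -1575/37 -90 -7 -7 N
3 9/2 45/16 9/16 -9/2 -7 -8 E
4 90/29 18 477/29 -90/29 -8 -8 S
5 45/13 45 1125/26 -45/13 -8 -9 W
6 18 90/17 -63/17 -18 -9 -9 N
final -9 -10 E

n=0: pose=(-8,-6,S); sL=18/5, sR=90; mL=441/5, mR=-18/5; mL+mR=423/5 → advance +1; mR−mL=-459/5 → turn -1·90°
n=1: pose=(-8,-7,W); sL=9, sR=9; mL=9/2, mR=-9; mL+mR=-9/2 → advance -1; mR−mL=-27/2 → turn -1·90°
n=2: pose=(-7,-7,N); sL=90, sR=90/37; mL=-1575/37, mR=-90; mL+mR=-4905/37 → advance -1; mR−mL=-1755/37 → turn -1·90°
n=3: pose=(-7,-8,E); sL=9/2, sR=45/16; mL=9/16, mR=-9/2; mL+mR=-63/16 → advance -1; mR−mL=-81/16 → turn -1·90°
n=4: pose=(-8,-8,S); sL=90/29, sR=18; mL=477/29, mR=-90/29; mL+mR=387/29 → advance +1; mR−mL=-567/29 → turn -1·90°
n=5: pose=(-8,-9,W); sL=45/13, sR=45; mL=1125/26, mR=-45/13; mL+mR=1035/26 → advance +1; mR−mL=-1215/26 → turn -1·90°
n=6: pose=(-9,-9,N); sL=18, sR=90/17; mL=-63/17, mR=-18; mL+mR=-369/17 → advance -1; mR−mL=-243/17 → turn -1·90°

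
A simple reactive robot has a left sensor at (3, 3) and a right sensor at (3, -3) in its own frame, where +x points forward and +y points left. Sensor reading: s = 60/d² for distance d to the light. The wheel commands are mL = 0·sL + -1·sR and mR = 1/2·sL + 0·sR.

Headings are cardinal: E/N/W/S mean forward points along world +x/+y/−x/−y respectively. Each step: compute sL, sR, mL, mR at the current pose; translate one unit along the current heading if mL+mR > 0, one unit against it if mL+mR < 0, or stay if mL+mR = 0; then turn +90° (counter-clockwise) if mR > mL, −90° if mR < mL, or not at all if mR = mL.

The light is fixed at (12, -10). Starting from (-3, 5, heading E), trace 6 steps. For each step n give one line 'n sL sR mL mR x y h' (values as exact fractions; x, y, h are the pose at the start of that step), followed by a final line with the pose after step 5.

n=0: pose=(-3,5,E); sL=5/39, sR=5/24; mL=-5/24, mR=5/78; mL+mR=-15/104 → advance -1; mR−mL=85/312 → turn +1·90°
n=1: pose=(-4,5,N); sL=12/137, sR=60/493; mL=-60/493, mR=6/137; mL+mR=-5262/67541 → advance -1; mR−mL=11178/67541 → turn +1·90°
n=2: pose=(-4,4,W); sL=30/241, sR=6/65; mL=-6/65, mR=15/241; mL+mR=-471/15665 → advance -1; mR−mL=2421/15665 → turn +1·90°
n=3: pose=(-3,4,S); sL=12/53, sR=12/89; mL=-12/89, mR=6/53; mL+mR=-102/4717 → advance -1; mR−mL=1170/4717 → turn +1·90°
n=4: pose=(-3,5,E); sL=5/39, sR=5/24; mL=-5/24, mR=5/78; mL+mR=-15/104 → advance -1; mR−mL=85/312 → turn +1·90°
n=5: pose=(-4,5,N); sL=12/137, sR=60/493; mL=-60/493, mR=6/137; mL+mR=-5262/67541 → advance -1; mR−mL=11178/67541 → turn +1·90°

0 5/39 5/24 -5/24 5/78 -3 5 E
1 12/137 60/493 -60/493 6/137 -4 5 N
2 30/241 6/65 -6/65 15/241 -4 4 W
3 12/53 12/89 -12/89 6/53 -3 4 S
4 5/39 5/24 -5/24 5/78 -3 5 E
5 12/137 60/493 -60/493 6/137 -4 5 N
final -4 4 W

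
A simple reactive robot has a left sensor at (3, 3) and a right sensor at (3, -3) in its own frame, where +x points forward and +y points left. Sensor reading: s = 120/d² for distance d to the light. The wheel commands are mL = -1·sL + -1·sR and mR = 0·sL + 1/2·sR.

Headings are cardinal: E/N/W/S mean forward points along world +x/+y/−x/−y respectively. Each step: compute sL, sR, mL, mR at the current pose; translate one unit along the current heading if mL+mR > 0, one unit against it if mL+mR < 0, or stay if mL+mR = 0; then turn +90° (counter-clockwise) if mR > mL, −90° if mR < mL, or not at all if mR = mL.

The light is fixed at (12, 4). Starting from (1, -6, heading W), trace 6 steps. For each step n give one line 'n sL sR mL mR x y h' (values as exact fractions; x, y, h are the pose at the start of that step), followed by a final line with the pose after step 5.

n=0: pose=(1,-6,W); sL=24/73, sR=24/49; mL=-2928/3577, mR=12/49; mL+mR=-2052/3577 → advance -1; mR−mL=3804/3577 → turn +1·90°
n=1: pose=(2,-6,S); sL=60/109, sR=60/169; mL=-16680/18421, mR=30/169; mL+mR=-13410/18421 → advance -1; mR−mL=19950/18421 → turn +1·90°
n=2: pose=(2,-5,E); sL=24/17, sR=120/193; mL=-6672/3281, mR=60/193; mL+mR=-5652/3281 → advance -1; mR−mL=7692/3281 → turn +1·90°
n=3: pose=(1,-5,N); sL=15/29, sR=6/5; mL=-249/145, mR=3/5; mL+mR=-162/145 → advance -1; mR−mL=336/145 → turn +1·90°
n=4: pose=(1,-6,W); sL=24/73, sR=24/49; mL=-2928/3577, mR=12/49; mL+mR=-2052/3577 → advance -1; mR−mL=3804/3577 → turn +1·90°
n=5: pose=(2,-6,S); sL=60/109, sR=60/169; mL=-16680/18421, mR=30/169; mL+mR=-13410/18421 → advance -1; mR−mL=19950/18421 → turn +1·90°

0 24/73 24/49 -2928/3577 12/49 1 -6 W
1 60/109 60/169 -16680/18421 30/169 2 -6 S
2 24/17 120/193 -6672/3281 60/193 2 -5 E
3 15/29 6/5 -249/145 3/5 1 -5 N
4 24/73 24/49 -2928/3577 12/49 1 -6 W
5 60/109 60/169 -16680/18421 30/169 2 -6 S
final 2 -5 E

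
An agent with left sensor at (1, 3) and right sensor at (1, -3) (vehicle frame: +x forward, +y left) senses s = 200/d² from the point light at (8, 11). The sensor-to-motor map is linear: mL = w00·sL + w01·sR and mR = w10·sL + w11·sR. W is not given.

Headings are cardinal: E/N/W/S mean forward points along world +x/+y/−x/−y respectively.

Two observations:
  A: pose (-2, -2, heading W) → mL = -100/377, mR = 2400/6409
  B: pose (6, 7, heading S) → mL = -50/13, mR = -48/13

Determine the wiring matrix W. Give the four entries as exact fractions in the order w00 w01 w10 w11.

-1/2 0 -1 1

obs A: pose=(-2,-2,W) → sL=200/377, sR=200/221, mL=-100/377, mR=2400/6409
obs B: pose=(6,7,S) → sL=100/13, sR=4, mL=-50/13, mR=-48/13
sensor matrix S = [[200/377, 200/221], [100/13, 4]]; det S = -403200/83317
solve [mL_A; mL_B] = S·[w00; w01] and [mR_A; mR_B] = S·[w10; w11]:
  w00 = -1/2, w01 = 0, w10 = -1, w11 = 1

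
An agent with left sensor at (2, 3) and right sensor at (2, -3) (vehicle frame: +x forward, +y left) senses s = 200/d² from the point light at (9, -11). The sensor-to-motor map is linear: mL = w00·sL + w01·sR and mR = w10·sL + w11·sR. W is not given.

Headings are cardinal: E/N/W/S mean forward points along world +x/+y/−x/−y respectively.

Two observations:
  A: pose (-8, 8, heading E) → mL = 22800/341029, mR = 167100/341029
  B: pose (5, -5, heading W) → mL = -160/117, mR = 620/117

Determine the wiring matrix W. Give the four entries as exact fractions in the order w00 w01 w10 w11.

obs A: pose=(-8,8,E) → sL=200/709, sR=200/481, mL=22800/341029, mR=167100/341029
obs B: pose=(5,-5,W) → sL=40/9, sR=200/117, mL=-160/117, mR=620/117
sensor matrix S = [[200/709, 200/481], [40/9, 200/117]]; det S = -4192000/3069261
solve [mL_A; mL_B] = S·[w00; w01] and [mR_A; mR_B] = S·[w10; w11]:
  w00 = -1/2, w01 = 1/2, w10 = 1, w11 = 1/2

-1/2 1/2 1 1/2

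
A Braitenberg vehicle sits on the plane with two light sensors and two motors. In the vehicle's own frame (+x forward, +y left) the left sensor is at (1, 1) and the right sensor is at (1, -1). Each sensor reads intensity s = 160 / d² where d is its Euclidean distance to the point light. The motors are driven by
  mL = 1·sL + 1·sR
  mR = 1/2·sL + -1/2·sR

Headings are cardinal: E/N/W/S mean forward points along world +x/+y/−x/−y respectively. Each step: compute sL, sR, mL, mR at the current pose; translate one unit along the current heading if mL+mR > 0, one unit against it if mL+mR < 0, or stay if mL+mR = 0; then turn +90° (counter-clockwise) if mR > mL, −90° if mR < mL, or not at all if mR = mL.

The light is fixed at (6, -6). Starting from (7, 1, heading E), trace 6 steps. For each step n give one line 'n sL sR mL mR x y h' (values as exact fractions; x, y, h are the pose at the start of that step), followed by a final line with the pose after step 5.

n=0: pose=(7,1,E); sL=40/17, sR=4; mL=108/17, mR=-14/17; mL+mR=94/17 → advance +1; mR−mL=-122/17 → turn -1·90°
n=1: pose=(8,1,S); sL=32/9, sR=160/37; mL=2624/333, mR=-128/333; mL+mR=832/111 → advance +1; mR−mL=-2752/333 → turn -1·90°
n=2: pose=(8,0,W); sL=80/13, sR=16/5; mL=608/65, mR=96/65; mL+mR=704/65 → advance +1; mR−mL=-512/65 → turn -1·90°
n=3: pose=(7,0,N); sL=160/49, sR=160/53; mL=16320/2597, mR=320/2597; mL+mR=16640/2597 → advance +1; mR−mL=-16000/2597 → turn -1·90°
n=4: pose=(7,1,E); sL=40/17, sR=4; mL=108/17, mR=-14/17; mL+mR=94/17 → advance +1; mR−mL=-122/17 → turn -1·90°
n=5: pose=(8,1,S); sL=32/9, sR=160/37; mL=2624/333, mR=-128/333; mL+mR=832/111 → advance +1; mR−mL=-2752/333 → turn -1·90°

0 40/17 4 108/17 -14/17 7 1 E
1 32/9 160/37 2624/333 -128/333 8 1 S
2 80/13 16/5 608/65 96/65 8 0 W
3 160/49 160/53 16320/2597 320/2597 7 0 N
4 40/17 4 108/17 -14/17 7 1 E
5 32/9 160/37 2624/333 -128/333 8 1 S
final 8 0 W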